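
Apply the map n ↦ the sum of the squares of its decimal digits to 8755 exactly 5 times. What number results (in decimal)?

85

8755 → 8² + 7² + 5² + 5² = 163
163 → 1² + 6² + 3² = 46
46 → 4² + 6² = 52
52 → 5² + 2² = 29
29 → 2² + 9² = 85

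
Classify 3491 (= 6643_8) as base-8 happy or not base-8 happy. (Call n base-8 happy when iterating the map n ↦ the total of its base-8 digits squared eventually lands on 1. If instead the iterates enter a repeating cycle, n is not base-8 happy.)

base-8 happy

3491 = (6,6,4,3)_8 → 6² + 6² + 4² + 3² = 97
97 = (1,4,1)_8 → 1² + 4² + 1² = 18
18 = (2,2)_8 → 2² + 2² = 8
8 = (1,0)_8 → 1² + 0² = 1  — reached 1.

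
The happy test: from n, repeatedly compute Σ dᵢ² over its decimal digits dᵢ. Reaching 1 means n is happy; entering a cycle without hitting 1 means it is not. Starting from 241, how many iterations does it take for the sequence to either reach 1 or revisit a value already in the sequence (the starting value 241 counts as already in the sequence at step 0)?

14

241 → 2² + 4² + 1² = 21
21 → 2² + 1² = 5
5 → 5² = 25
25 → 2² + 5² = 29
29 → 2² + 9² = 85
85 → 8² + 5² = 89
89 → 8² + 9² = 145
145 → 1² + 4² + 5² = 42
42 → 4² + 2² = 20
20 → 2² + 0² = 4
4 → 4² = 16
16 → 1² + 6² = 37
37 → 3² + 7² = 58
58 → 5² + 8² = 89  — 89 repeats.
That took 14 steps.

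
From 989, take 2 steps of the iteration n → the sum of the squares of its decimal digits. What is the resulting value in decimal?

989 → 9² + 8² + 9² = 81 + 64 + 81 = 226
226 → 2² + 2² + 6² = 4 + 4 + 36 = 44

44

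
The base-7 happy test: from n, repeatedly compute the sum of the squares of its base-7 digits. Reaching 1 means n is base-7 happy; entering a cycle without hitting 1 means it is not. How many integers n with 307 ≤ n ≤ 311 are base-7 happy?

307: 307 → 73 → 19 → 29 → 17 → 13 → 37 → 29  (repeats 29)
308: 308 → 40 → 50 → 2 → 4 → 16 → 8 → 2  (repeats 2)
309: 309 → 41 → 61 → 27 → 45 → 45  (repeats 45)
310: 310 → 44 → 40 → 50 → 2 → 4 → 16 → 8 → 2  (repeats 2)
311: 311 → 49 → 1  (reaches 1)
base-7 happy: 311

1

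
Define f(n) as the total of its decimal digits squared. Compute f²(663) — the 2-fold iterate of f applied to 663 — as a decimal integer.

663 → 81
81 → 65

65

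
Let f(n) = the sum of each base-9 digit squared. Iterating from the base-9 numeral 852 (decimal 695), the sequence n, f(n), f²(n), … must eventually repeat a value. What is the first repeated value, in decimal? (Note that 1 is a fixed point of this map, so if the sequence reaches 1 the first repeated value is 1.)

53

695 = (8,5,2)_9 → 93
93 = (1,1,3)_9 → 11
11 = (1,2)_9 → 5
5 = (5)_9 → 25
25 = (2,7)_9 → 53
53 = (5,8)_9 → 89
89 = (1,0,8)_9 → 65
65 = (7,2)_9 → 53  — 53 already appeared earlier.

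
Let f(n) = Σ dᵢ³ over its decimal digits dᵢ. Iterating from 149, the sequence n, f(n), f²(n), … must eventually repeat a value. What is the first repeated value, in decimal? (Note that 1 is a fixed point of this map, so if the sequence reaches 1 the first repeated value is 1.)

149 → 1³ + 4³ + 9³ = 794
794 → 7³ + 9³ + 4³ = 1136
1136 → 1³ + 1³ + 3³ + 6³ = 245
245 → 2³ + 4³ + 5³ = 197
197 → 1³ + 9³ + 7³ = 1073
1073 → 1³ + 0³ + 7³ + 3³ = 371
371 → 3³ + 7³ + 1³ = 371  — 371 already appeared earlier.

371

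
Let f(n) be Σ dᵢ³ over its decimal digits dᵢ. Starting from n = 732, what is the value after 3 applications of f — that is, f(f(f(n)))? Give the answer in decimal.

1032

732 → 378
378 → 882
882 → 1032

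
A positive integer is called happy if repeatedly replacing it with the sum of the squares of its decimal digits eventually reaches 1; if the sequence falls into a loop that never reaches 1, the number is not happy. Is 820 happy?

820 → 8² + 2² + 0² = 64 + 4 + 0 = 68
68 → 6² + 8² = 36 + 64 = 100
100 → 1² + 0² + 0² = 1 + 0 + 0 = 1  — reached 1.

happy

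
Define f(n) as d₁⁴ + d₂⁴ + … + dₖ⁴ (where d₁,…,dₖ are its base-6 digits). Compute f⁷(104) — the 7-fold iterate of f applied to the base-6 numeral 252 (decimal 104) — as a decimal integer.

104 = (2,5,2)_6 → 2⁴ + 5⁴ + 2⁴ = 16 + 625 + 16 = 657
657 = (3,0,1,3)_6 → 3⁴ + 0⁴ + 1⁴ + 3⁴ = 81 + 0 + 1 + 81 = 163
163 = (4,3,1)_6 → 4⁴ + 3⁴ + 1⁴ = 256 + 81 + 1 = 338
338 = (1,3,2,2)_6 → 1⁴ + 3⁴ + 2⁴ + 2⁴ = 1 + 81 + 16 + 16 = 114
114 = (3,1,0)_6 → 3⁴ + 1⁴ + 0⁴ = 81 + 1 + 0 = 82
82 = (2,1,4)_6 → 2⁴ + 1⁴ + 4⁴ = 16 + 1 + 256 = 273
273 = (1,1,3,3)_6 → 1⁴ + 1⁴ + 3⁴ + 3⁴ = 1 + 1 + 81 + 81 = 164

164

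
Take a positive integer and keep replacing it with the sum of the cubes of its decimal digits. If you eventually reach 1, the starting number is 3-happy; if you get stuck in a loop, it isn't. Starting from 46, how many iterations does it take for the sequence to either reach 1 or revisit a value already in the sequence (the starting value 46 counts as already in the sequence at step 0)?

46 → 4³ + 6³ = 64 + 216 = 280
280 → 2³ + 8³ + 0³ = 8 + 512 + 0 = 520
520 → 5³ + 2³ + 0³ = 125 + 8 + 0 = 133
133 → 1³ + 3³ + 3³ = 1 + 27 + 27 = 55
55 → 5³ + 5³ = 125 + 125 = 250
250 → 2³ + 5³ + 0³ = 8 + 125 + 0 = 133  — 133 repeats.
That took 6 steps.

6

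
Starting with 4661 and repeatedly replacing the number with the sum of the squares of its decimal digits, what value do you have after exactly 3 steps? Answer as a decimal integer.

4661 → 4² + 6² + 6² + 1² = 16 + 36 + 36 + 1 = 89
89 → 8² + 9² = 64 + 81 = 145
145 → 1² + 4² + 5² = 1 + 16 + 25 = 42

42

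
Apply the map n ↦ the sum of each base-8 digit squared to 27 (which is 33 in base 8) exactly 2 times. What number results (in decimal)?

8

27 = (3,3)_8 → 3² + 3² = 18
18 = (2,2)_8 → 2² + 2² = 8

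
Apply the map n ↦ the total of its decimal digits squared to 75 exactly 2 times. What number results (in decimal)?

65

75 → 7² + 5² = 49 + 25 = 74
74 → 7² + 4² = 49 + 16 = 65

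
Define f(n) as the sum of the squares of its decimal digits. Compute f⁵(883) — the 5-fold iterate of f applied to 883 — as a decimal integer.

58

883 → 8² + 8² + 3² = 64 + 64 + 9 = 137
137 → 1² + 3² + 7² = 1 + 9 + 49 = 59
59 → 5² + 9² = 25 + 81 = 106
106 → 1² + 0² + 6² = 1 + 0 + 36 = 37
37 → 3² + 7² = 9 + 49 = 58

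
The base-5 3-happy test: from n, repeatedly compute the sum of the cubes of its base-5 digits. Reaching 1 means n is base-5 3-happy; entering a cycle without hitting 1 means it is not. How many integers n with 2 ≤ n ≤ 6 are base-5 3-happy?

1

2: 2 → 8 → 28 → 28  (repeats 28)
3: 3 → 27 → 9 → 65 → 35 → 9  (repeats 9)
4: 4 → 64 → 80 → 28 → 28  (repeats 28)
5: 5 → 1  (reaches 1)
6: 6 → 2 → 8 → 28 → 28  (repeats 28)
base-5 3-happy: 5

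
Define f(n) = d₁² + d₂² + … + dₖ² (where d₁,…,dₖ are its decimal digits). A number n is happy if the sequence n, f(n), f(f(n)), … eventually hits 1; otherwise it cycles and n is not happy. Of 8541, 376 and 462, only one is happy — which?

8541: 8541 → 106 → 37 → 58 → 89 → 145 → 42 → 20 → 4 → 16 → 37  — repeats 37 (not happy)
376: 376 → 94 → 97 → 130 → 10 → 1  — reaches 1 (happy)
462: 462 → 56 → 61 → 37 → 58 → 89 → 145 → 42 → 20 → 4 → 16 → 37  — repeats 37 (not happy)

376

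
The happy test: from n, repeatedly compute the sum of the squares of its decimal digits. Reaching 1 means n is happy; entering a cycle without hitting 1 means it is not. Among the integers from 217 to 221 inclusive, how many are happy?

217: 217 → 54 → 41 → 17 → 50 → 25 → 29 → 85 → 89 → 145 → 42 → 20 → 4 → 16 → 37 → 58 → 89  (repeats 89)
218: 218 → 69 → 117 → 51 → 26 → 40 → 16 → 37 → 58 → 89 → 145 → 42 → 20 → 4 → 16  (repeats 16)
219: 219 → 86 → 100 → 1  (reaches 1)
220: 220 → 8 → 64 → 52 → 29 → 85 → 89 → 145 → 42 → 20 → 4 → 16 → 37 → 58 → 89  (repeats 89)
221: 221 → 9 → 81 → 65 → 61 → 37 → 58 → 89 → 145 → 42 → 20 → 4 → 16 → 37  (repeats 37)
happy: 219

1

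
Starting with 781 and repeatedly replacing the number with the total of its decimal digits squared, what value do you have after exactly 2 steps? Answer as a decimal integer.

781 → 7² + 8² + 1² = 49 + 64 + 1 = 114
114 → 1² + 1² + 4² = 1 + 1 + 16 = 18

18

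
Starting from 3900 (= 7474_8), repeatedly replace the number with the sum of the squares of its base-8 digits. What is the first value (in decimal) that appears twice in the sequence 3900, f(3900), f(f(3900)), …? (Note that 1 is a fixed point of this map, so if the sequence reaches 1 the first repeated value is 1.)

3900 = (7,4,7,4)_8 → 7² + 4² + 7² + 4² = 130
130 = (2,0,2)_8 → 2² + 0² + 2² = 8
8 = (1,0)_8 → 1² + 0² = 1  — reached the fixed point 1.
1 → 1, so 1 is the first repeated value.

1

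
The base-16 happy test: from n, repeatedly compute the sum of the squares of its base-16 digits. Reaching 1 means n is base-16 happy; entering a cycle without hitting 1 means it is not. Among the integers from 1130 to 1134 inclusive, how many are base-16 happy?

1

1130: 1130 → 152 → 145 → 82 → 29 → 170 → 200 → 208 → 169 → 181 → 146 → 85 → 50 → 13 → 169  (repeats 169)
1131: 1131 → 173 → 269 → 170 → 200 → 208 → 169 → 181 → 146 → 85 → 50 → 13 → 169  (repeats 169)
1132: 1132 → 196 → 160 → 100 → 52 → 25 → 82 → 29 → 170 → 200 → 208 → 169 → 181 → 146 → 85 → 50 → 13 → 169  (repeats 169)
1133: 1133 → 221 → 338 → 30 → 197 → 169 → 181 → 146 → 85 → 50 → 13 → 169  (repeats 169)
1134: 1134 → 248 → 289 → 6 → 36 → 20 → 17 → 2 → 4 → 16 → 1  (reaches 1)
base-16 happy: 1134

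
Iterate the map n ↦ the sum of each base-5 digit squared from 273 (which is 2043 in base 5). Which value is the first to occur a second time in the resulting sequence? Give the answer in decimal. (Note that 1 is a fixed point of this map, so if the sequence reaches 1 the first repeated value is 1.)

273 = (2,0,4,3)_5 → 2² + 0² + 4² + 3² = 29
29 = (1,0,4)_5 → 1² + 0² + 4² = 17
17 = (3,2)_5 → 3² + 2² = 13
13 = (2,3)_5 → 2² + 3² = 13  — 13 already appeared earlier.

13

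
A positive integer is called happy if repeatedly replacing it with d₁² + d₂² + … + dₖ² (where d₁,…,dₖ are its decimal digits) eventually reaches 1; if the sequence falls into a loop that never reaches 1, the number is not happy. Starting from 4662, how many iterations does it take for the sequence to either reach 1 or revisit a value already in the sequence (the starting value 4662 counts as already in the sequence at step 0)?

4662 → 4² + 6² + 6² + 2² = 92
92 → 9² + 2² = 85
85 → 8² + 5² = 89
89 → 8² + 9² = 145
145 → 1² + 4² + 5² = 42
42 → 4² + 2² = 20
20 → 2² + 0² = 4
4 → 4² = 16
16 → 1² + 6² = 37
37 → 3² + 7² = 58
58 → 5² + 8² = 89  — 89 repeats.
That took 11 steps.

11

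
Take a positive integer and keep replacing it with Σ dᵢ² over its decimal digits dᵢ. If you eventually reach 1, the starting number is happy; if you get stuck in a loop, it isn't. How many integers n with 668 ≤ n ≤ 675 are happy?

668: 668 → 136 → 46 → 52 → 29 → 85 → 89 → 145 → 42 → 20 → 4 → 16 → 37 → 58 → 89  (repeats 89)
669: 669 → 153 → 35 → 34 → 25 → 29 → 85 → 89 → 145 → 42 → 20 → 4 → 16 → 37 → 58 → 89  (repeats 89)
670: 670 → 85 → 89 → 145 → 42 → 20 → 4 → 16 → 37 → 58 → 89  (repeats 89)
671: 671 → 86 → 100 → 1  (reaches 1)
672: 672 → 89 → 145 → 42 → 20 → 4 → 16 → 37 → 58 → 89  (repeats 89)
673: 673 → 94 → 97 → 130 → 10 → 1  (reaches 1)
674: 674 → 101 → 2 → 4 → 16 → 37 → 58 → 89 → 145 → 42 → 20 → 4  (repeats 4)
675: 675 → 110 → 2 → 4 → 16 → 37 → 58 → 89 → 145 → 42 → 20 → 4  (repeats 4)
happy: 671, 673

2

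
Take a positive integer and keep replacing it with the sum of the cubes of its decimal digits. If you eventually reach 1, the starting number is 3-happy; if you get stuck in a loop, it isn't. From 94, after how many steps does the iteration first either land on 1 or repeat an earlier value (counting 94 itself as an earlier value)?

94 → 9³ + 4³ = 793
793 → 7³ + 9³ + 3³ = 1099
1099 → 1³ + 0³ + 9³ + 9³ = 1459
1459 → 1³ + 4³ + 5³ + 9³ = 919
919 → 9³ + 1³ + 9³ = 1459  — 1459 repeats.
That took 5 steps.

5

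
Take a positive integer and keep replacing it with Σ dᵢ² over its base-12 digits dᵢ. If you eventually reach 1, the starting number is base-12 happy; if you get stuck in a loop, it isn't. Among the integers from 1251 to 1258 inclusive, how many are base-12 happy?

1

1251: 1251 → 137 → 146 → 5 → 25 → 5  — not base-12 happy
1252: 1252 → 144 → 1  — base-12 happy
1253: 1253 → 153 → 82 → 136 → 137 → 146 → 5 → 25 → 5  — not base-12 happy
1254: 1254 → 164 → 66 → 61 → 26 → 8 → 64 → 41 → 34 → 104 → 128 → 164  — not base-12 happy
1255: 1255 → 177 → 86 → 53 → 41 → 34 → 104 → 128 → 164 → 66 → 61 → 26 → 8 → 64 → 41  — not base-12 happy
1256: 1256 → 192 → 17 → 26 → 8 → 64 → 41 → 34 → 104 → 128 → 164 → 66 → 61 → 26  — not base-12 happy
1257: 1257 → 209 → 51 → 25 → 5 → 25  — not base-12 happy
1258: 1258 → 228 → 50 → 20 → 65 → 50  — not base-12 happy
base-12 happy: 1252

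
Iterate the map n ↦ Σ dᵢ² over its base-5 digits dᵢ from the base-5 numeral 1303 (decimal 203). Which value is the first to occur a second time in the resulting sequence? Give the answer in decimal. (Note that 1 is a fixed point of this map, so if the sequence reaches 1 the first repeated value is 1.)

1

203 = (1,3,0,3)_5 → 1² + 3² + 0² + 3² = 1 + 9 + 0 + 9 = 19
19 = (3,4)_5 → 3² + 4² = 9 + 16 = 25
25 = (1,0,0)_5 → 1² + 0² + 0² = 1 + 0 + 0 = 1  — reached the fixed point 1.
1 → 1, so 1 is the first repeated value.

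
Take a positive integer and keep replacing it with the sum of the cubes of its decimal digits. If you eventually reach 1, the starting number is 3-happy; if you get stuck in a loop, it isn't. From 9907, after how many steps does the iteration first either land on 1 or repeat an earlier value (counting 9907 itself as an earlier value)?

9907 → 1801
1801 → 514
514 → 190
190 → 730
730 → 370
370 → 370  — 370 repeats.
That took 6 steps.

6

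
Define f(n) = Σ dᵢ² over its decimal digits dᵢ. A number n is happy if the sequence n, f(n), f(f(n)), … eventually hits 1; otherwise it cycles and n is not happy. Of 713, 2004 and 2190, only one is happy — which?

713: 713 → 59 → 106 → 37 → 58 → 89 → 145 → 42 → 20 → 4 → 16 → 37  — repeats 37 (not happy)
2004: 2004 → 20 → 4 → 16 → 37 → 58 → 89 → 145 → 42 → 20  — repeats 20 (not happy)
2190: 2190 → 86 → 100 → 1  — reaches 1 (happy)

2190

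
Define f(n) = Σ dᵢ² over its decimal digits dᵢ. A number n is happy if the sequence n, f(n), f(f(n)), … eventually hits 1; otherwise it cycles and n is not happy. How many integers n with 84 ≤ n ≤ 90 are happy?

84: 84 → 80 → 64 → 52 → 29 → 85 → 89 → 145 → 42 → 20 → 4 → 16 → 37 → 58 → 89  — not happy
85: 85 → 89 → 145 → 42 → 20 → 4 → 16 → 37 → 58 → 89  — not happy
86: 86 → 100 → 1  — happy
87: 87 → 113 → 11 → 2 → 4 → 16 → 37 → 58 → 89 → 145 → 42 → 20 → 4  — not happy
88: 88 → 128 → 69 → 117 → 51 → 26 → 40 → 16 → 37 → 58 → 89 → 145 → 42 → 20 → 4 → 16  — not happy
89: 89 → 145 → 42 → 20 → 4 → 16 → 37 → 58 → 89  — not happy
90: 90 → 81 → 65 → 61 → 37 → 58 → 89 → 145 → 42 → 20 → 4 → 16 → 37  — not happy
happy: 86

1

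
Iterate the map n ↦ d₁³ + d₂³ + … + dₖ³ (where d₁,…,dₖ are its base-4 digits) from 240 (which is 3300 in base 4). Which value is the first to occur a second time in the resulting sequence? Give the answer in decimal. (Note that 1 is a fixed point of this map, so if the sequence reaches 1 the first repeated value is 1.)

9

240 = (3,3,0,0)_4 → 3³ + 3³ + 0³ + 0³ = 54
54 = (3,1,2)_4 → 3³ + 1³ + 2³ = 36
36 = (2,1,0)_4 → 2³ + 1³ + 0³ = 9
9 = (2,1)_4 → 2³ + 1³ = 9  — 9 already appeared earlier.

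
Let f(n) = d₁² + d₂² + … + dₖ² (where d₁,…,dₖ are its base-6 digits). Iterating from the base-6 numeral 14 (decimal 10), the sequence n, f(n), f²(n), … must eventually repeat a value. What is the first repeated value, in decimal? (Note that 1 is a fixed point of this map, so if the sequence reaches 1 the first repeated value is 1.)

17

10 = (1,4)_6 → 17
17 = (2,5)_6 → 29
29 = (4,5)_6 → 41
41 = (1,0,5)_6 → 26
26 = (4,2)_6 → 20
20 = (3,2)_6 → 13
13 = (2,1)_6 → 5
5 = (5)_6 → 25
25 = (4,1)_6 → 17  — 17 already appeared earlier.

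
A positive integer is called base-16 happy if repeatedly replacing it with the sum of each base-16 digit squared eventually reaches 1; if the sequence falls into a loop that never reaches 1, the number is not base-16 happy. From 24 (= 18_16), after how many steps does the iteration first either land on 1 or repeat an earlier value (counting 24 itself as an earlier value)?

6

24 = (1,8)_16 → 1² + 8² = 1 + 64 = 65
65 = (4,1)_16 → 4² + 1² = 16 + 1 = 17
17 = (1,1)_16 → 1² + 1² = 1 + 1 = 2
2 = (2)_16 → 2² = 4
4 = (4)_16 → 4² = 16
16 = (1,0)_16 → 1² + 0² = 1 + 0 = 1  — reached 1.
That took 6 steps.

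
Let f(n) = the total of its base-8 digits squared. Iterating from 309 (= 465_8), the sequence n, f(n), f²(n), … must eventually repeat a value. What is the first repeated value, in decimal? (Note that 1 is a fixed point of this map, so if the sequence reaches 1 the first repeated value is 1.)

309 = (4,6,5)_8 → 77
77 = (1,1,5)_8 → 27
27 = (3,3)_8 → 18
18 = (2,2)_8 → 8
8 = (1,0)_8 → 1  — reached the fixed point 1.
1 → 1, so 1 is the first repeated value.

1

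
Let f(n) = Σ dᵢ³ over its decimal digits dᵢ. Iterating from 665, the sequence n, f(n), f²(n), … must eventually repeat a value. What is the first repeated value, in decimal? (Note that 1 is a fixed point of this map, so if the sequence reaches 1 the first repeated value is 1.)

665 → 6³ + 6³ + 5³ = 557
557 → 5³ + 5³ + 7³ = 593
593 → 5³ + 9³ + 3³ = 881
881 → 8³ + 8³ + 1³ = 1025
1025 → 1³ + 0³ + 2³ + 5³ = 134
134 → 1³ + 3³ + 4³ = 92
92 → 9³ + 2³ = 737
737 → 7³ + 3³ + 7³ = 713
713 → 7³ + 1³ + 3³ = 371
371 → 3³ + 7³ + 1³ = 371  — 371 already appeared earlier.

371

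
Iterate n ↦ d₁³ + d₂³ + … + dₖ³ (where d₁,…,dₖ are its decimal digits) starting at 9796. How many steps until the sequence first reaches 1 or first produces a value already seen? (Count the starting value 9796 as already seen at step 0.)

9796 → 9³ + 7³ + 9³ + 6³ = 2017
2017 → 2³ + 0³ + 1³ + 7³ = 352
352 → 3³ + 5³ + 2³ = 160
160 → 1³ + 6³ + 0³ = 217
217 → 2³ + 1³ + 7³ = 352  — 352 repeats.
That took 5 steps.

5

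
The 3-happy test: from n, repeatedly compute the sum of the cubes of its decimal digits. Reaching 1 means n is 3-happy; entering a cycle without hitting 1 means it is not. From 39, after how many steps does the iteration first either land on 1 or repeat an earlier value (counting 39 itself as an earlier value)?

39 → 3³ + 9³ = 756
756 → 7³ + 5³ + 6³ = 684
684 → 6³ + 8³ + 4³ = 792
792 → 7³ + 9³ + 2³ = 1080
1080 → 1³ + 0³ + 8³ + 0³ = 513
513 → 5³ + 1³ + 3³ = 153
153 → 1³ + 5³ + 3³ = 153  — 153 repeats.
That took 7 steps.

7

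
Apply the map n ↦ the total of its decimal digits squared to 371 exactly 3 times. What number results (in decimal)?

37

371 → 3² + 7² + 1² = 9 + 49 + 1 = 59
59 → 5² + 9² = 25 + 81 = 106
106 → 1² + 0² + 6² = 1 + 0 + 36 = 37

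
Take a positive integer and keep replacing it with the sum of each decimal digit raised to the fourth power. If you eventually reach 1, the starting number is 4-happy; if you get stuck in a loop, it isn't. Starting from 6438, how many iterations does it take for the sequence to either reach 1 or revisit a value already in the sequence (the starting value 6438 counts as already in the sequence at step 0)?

11

6438 → 6⁴ + 4⁴ + 3⁴ + 8⁴ = 5729
5729 → 5⁴ + 7⁴ + 2⁴ + 9⁴ = 9603
9603 → 9⁴ + 6⁴ + 0⁴ + 3⁴ = 7938
7938 → 7⁴ + 9⁴ + 3⁴ + 8⁴ = 13139
13139 → 1⁴ + 3⁴ + 1⁴ + 3⁴ + 9⁴ = 6725
6725 → 6⁴ + 7⁴ + 2⁴ + 5⁴ = 4338
4338 → 4⁴ + 3⁴ + 3⁴ + 8⁴ = 4514
4514 → 4⁴ + 5⁴ + 1⁴ + 4⁴ = 1138
1138 → 1⁴ + 1⁴ + 3⁴ + 8⁴ = 4179
4179 → 4⁴ + 1⁴ + 7⁴ + 9⁴ = 9219
9219 → 9⁴ + 2⁴ + 1⁴ + 9⁴ = 13139  — 13139 repeats.
That took 11 steps.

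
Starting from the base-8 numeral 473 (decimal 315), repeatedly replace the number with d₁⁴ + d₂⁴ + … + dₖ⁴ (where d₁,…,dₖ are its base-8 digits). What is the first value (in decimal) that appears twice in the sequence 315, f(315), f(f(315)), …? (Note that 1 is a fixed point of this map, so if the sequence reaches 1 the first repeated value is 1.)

315 = (4,7,3)_8 → 4⁴ + 7⁴ + 3⁴ = 2738
2738 = (5,2,6,2)_8 → 5⁴ + 2⁴ + 6⁴ + 2⁴ = 1953
1953 = (3,6,4,1)_8 → 3⁴ + 6⁴ + 4⁴ + 1⁴ = 1634
1634 = (3,1,4,2)_8 → 3⁴ + 1⁴ + 4⁴ + 2⁴ = 354
354 = (5,4,2)_8 → 5⁴ + 4⁴ + 2⁴ = 897
897 = (1,6,0,1)_8 → 1⁴ + 6⁴ + 0⁴ + 1⁴ = 1298
1298 = (2,4,2,2)_8 → 2⁴ + 4⁴ + 2⁴ + 2⁴ = 304
304 = (4,6,0)_8 → 4⁴ + 6⁴ + 0⁴ = 1552
1552 = (3,0,2,0)_8 → 3⁴ + 0⁴ + 2⁴ + 0⁴ = 97
97 = (1,4,1)_8 → 1⁴ + 4⁴ + 1⁴ = 258
258 = (4,0,2)_8 → 4⁴ + 0⁴ + 2⁴ = 272
272 = (4,2,0)_8 → 4⁴ + 2⁴ + 0⁴ = 272  — 272 already appeared earlier.

272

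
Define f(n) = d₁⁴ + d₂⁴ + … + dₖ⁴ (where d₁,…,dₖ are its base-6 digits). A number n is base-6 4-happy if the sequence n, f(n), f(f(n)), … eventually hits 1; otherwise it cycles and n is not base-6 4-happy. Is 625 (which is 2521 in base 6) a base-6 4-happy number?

625 = (2,5,2,1)_6 → 2⁴ + 5⁴ + 2⁴ + 1⁴ = 16 + 625 + 16 + 1 = 658
658 = (3,0,1,4)_6 → 3⁴ + 0⁴ + 1⁴ + 4⁴ = 81 + 0 + 1 + 256 = 338
338 = (1,3,2,2)_6 → 1⁴ + 3⁴ + 2⁴ + 2⁴ = 1 + 81 + 16 + 16 = 114
114 = (3,1,0)_6 → 3⁴ + 1⁴ + 0⁴ = 81 + 1 + 0 = 82
82 = (2,1,4)_6 → 2⁴ + 1⁴ + 4⁴ = 16 + 1 + 256 = 273
273 = (1,1,3,3)_6 → 1⁴ + 1⁴ + 3⁴ + 3⁴ = 1 + 1 + 81 + 81 = 164
164 = (4,3,2)_6 → 4⁴ + 3⁴ + 2⁴ = 256 + 81 + 16 = 353
353 = (1,3,4,5)_6 → 1⁴ + 3⁴ + 4⁴ + 5⁴ = 1 + 81 + 256 + 625 = 963
963 = (4,2,4,3)_6 → 4⁴ + 2⁴ + 4⁴ + 3⁴ = 256 + 16 + 256 + 81 = 609
609 = (2,4,5,3)_6 → 2⁴ + 4⁴ + 5⁴ + 3⁴ = 16 + 256 + 625 + 81 = 978
978 = (4,3,1,0)_6 → 4⁴ + 3⁴ + 1⁴ + 0⁴ = 256 + 81 + 1 + 0 = 338  — 338 already seen; the sequence cycles without reaching 1.

not base-6 4-happy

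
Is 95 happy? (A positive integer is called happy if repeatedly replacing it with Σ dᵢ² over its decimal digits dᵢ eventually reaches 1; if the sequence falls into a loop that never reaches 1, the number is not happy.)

not happy

95 → 106
106 → 37
37 → 58
58 → 89
89 → 145
145 → 42
42 → 20
20 → 4
4 → 16
16 → 37  — 37 already seen; the sequence cycles without reaching 1.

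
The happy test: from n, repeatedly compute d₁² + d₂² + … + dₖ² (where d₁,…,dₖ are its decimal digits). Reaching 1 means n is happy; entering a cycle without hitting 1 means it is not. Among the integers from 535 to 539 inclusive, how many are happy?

1

535: 535 → 59 → 106 → 37 → 58 → 89 → 145 → 42 → 20 → 4 → 16 → 37  (repeats 37)
536: 536 → 70 → 49 → 97 → 130 → 10 → 1  (reaches 1)
537: 537 → 83 → 73 → 58 → 89 → 145 → 42 → 20 → 4 → 16 → 37 → 58  (repeats 58)
538: 538 → 98 → 145 → 42 → 20 → 4 → 16 → 37 → 58 → 89 → 145  (repeats 145)
539: 539 → 115 → 27 → 53 → 34 → 25 → 29 → 85 → 89 → 145 → 42 → 20 → 4 → 16 → 37 → 58 → 89  (repeats 89)
happy: 536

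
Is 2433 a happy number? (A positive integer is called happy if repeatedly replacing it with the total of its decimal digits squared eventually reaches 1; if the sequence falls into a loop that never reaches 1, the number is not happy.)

2433 → 38
38 → 73
73 → 58
58 → 89
89 → 145
145 → 42
42 → 20
20 → 4
4 → 16
16 → 37
37 → 58  — 58 already seen; the sequence cycles without reaching 1.

not happy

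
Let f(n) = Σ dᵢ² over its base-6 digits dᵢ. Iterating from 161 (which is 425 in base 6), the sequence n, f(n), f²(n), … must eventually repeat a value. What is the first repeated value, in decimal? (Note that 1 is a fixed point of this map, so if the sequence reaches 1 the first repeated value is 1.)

161 = (4,2,5)_6 → 4² + 2² + 5² = 16 + 4 + 25 = 45
45 = (1,1,3)_6 → 1² + 1² + 3² = 1 + 1 + 9 = 11
11 = (1,5)_6 → 1² + 5² = 1 + 25 = 26
26 = (4,2)_6 → 4² + 2² = 16 + 4 = 20
20 = (3,2)_6 → 3² + 2² = 9 + 4 = 13
13 = (2,1)_6 → 2² + 1² = 4 + 1 = 5
5 = (5)_6 → 5² = 25
25 = (4,1)_6 → 4² + 1² = 16 + 1 = 17
17 = (2,5)_6 → 2² + 5² = 4 + 25 = 29
29 = (4,5)_6 → 4² + 5² = 16 + 25 = 41
41 = (1,0,5)_6 → 1² + 0² + 5² = 1 + 0 + 25 = 26  — 26 already appeared earlier.

26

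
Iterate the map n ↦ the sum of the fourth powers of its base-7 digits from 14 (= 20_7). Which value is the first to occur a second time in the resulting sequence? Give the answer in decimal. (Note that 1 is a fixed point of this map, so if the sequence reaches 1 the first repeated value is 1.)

16

14 = (2,0)_7 → 2⁴ + 0⁴ = 16
16 = (2,2)_7 → 2⁴ + 2⁴ = 32
32 = (4,4)_7 → 4⁴ + 4⁴ = 512
512 = (1,3,3,1)_7 → 1⁴ + 3⁴ + 3⁴ + 1⁴ = 164
164 = (3,2,3)_7 → 3⁴ + 2⁴ + 3⁴ = 178
178 = (3,4,3)_7 → 3⁴ + 4⁴ + 3⁴ = 418
418 = (1,1,3,5)_7 → 1⁴ + 1⁴ + 3⁴ + 5⁴ = 708
708 = (2,0,3,1)_7 → 2⁴ + 0⁴ + 3⁴ + 1⁴ = 98
98 = (2,0,0)_7 → 2⁴ + 0⁴ + 0⁴ = 16  — 16 already appeared earlier.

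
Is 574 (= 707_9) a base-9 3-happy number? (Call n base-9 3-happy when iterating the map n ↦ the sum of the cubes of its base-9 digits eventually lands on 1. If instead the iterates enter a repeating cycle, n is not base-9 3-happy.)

574 = (7,0,7)_9 → 7³ + 0³ + 7³ = 343 + 0 + 343 = 686
686 = (8,4,2)_9 → 8³ + 4³ + 2³ = 512 + 64 + 8 = 584
584 = (7,1,8)_9 → 7³ + 1³ + 8³ = 343 + 1 + 512 = 856
856 = (1,1,5,1)_9 → 1³ + 1³ + 5³ + 1³ = 1 + 1 + 125 + 1 = 128
128 = (1,5,2)_9 → 1³ + 5³ + 2³ = 1 + 125 + 8 = 134
134 = (1,5,8)_9 → 1³ + 5³ + 8³ = 1 + 125 + 512 = 638
638 = (7,7,8)_9 → 7³ + 7³ + 8³ = 343 + 343 + 512 = 1198
1198 = (1,5,7,1)_9 → 1³ + 5³ + 7³ + 1³ = 1 + 125 + 343 + 1 = 470
470 = (5,7,2)_9 → 5³ + 7³ + 2³ = 125 + 343 + 8 = 476
476 = (5,7,8)_9 → 5³ + 7³ + 8³ = 125 + 343 + 512 = 980
980 = (1,3,0,8)_9 → 1³ + 3³ + 0³ + 8³ = 1 + 27 + 0 + 512 = 540
540 = (6,6,0)_9 → 6³ + 6³ + 0³ = 216 + 216 + 0 = 432
432 = (5,3,0)_9 → 5³ + 3³ + 0³ = 125 + 27 + 0 = 152
152 = (1,7,8)_9 → 1³ + 7³ + 8³ = 1 + 343 + 512 = 856  — 856 already seen; the sequence cycles without reaching 1.

not base-9 3-happy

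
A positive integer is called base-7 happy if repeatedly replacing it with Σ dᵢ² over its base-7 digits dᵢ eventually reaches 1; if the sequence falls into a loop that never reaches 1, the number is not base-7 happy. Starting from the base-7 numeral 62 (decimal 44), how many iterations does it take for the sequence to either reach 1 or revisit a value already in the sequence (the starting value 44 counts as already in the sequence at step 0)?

7

44 = (6,2)_7 → 40
40 = (5,5)_7 → 50
50 = (1,0,1)_7 → 2
2 = (2)_7 → 4
4 = (4)_7 → 16
16 = (2,2)_7 → 8
8 = (1,1)_7 → 2  — 2 repeats.
That took 7 steps.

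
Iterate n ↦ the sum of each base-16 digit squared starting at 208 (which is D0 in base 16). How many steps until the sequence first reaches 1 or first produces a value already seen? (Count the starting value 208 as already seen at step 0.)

208 = (13,0)_16 → 169
169 = (10,9)_16 → 181
181 = (11,5)_16 → 146
146 = (9,2)_16 → 85
85 = (5,5)_16 → 50
50 = (3,2)_16 → 13
13 = (13)_16 → 169  — 169 repeats.
That took 7 steps.

7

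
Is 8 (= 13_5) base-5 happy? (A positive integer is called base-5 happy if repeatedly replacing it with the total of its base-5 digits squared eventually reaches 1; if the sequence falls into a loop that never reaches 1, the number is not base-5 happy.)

8 = (1,3)_5 → 1² + 3² = 10
10 = (2,0)_5 → 2² + 0² = 4
4 = (4)_5 → 4² = 16
16 = (3,1)_5 → 3² + 1² = 10  — 10 already seen; the sequence cycles without reaching 1.

not base-5 happy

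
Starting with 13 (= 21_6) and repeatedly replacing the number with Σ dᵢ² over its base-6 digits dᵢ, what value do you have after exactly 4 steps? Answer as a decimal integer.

13 = (2,1)_6 → 2² + 1² = 5
5 = (5)_6 → 5² = 25
25 = (4,1)_6 → 4² + 1² = 17
17 = (2,5)_6 → 2² + 5² = 29

29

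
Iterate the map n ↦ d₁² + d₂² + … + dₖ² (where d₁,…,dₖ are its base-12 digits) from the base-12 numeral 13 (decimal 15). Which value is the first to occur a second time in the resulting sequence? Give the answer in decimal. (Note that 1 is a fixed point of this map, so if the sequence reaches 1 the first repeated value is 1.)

15 = (1,3)_12 → 10
10 = (10)_12 → 100
100 = (8,4)_12 → 80
80 = (6,8)_12 → 100  — 100 already appeared earlier.

100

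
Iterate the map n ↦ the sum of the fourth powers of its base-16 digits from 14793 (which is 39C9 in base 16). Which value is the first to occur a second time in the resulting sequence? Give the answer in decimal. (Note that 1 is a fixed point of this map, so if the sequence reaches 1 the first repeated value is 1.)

14793 = (3,9,12,9)_16 → 3⁴ + 9⁴ + 12⁴ + 9⁴ = 33939
33939 = (8,4,9,3)_16 → 8⁴ + 4⁴ + 9⁴ + 3⁴ = 10994
10994 = (2,10,15,2)_16 → 2⁴ + 10⁴ + 15⁴ + 2⁴ = 60657
60657 = (14,12,15,1)_16 → 14⁴ + 12⁴ + 15⁴ + 1⁴ = 109778
109778 = (1,10,12,13,2)_16 → 1⁴ + 10⁴ + 12⁴ + 13⁴ + 2⁴ = 59314
59314 = (14,7,11,2)_16 → 14⁴ + 7⁴ + 11⁴ + 2⁴ = 55474
55474 = (13,8,11,2)_16 → 13⁴ + 8⁴ + 11⁴ + 2⁴ = 47314
47314 = (11,8,13,2)_16 → 11⁴ + 8⁴ + 13⁴ + 2⁴ = 47314  — 47314 already appeared earlier.

47314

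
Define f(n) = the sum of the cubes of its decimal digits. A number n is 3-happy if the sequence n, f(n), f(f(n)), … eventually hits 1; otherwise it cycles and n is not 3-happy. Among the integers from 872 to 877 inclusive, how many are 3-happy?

872: 872 → 863 → 755 → 593 → 881 → 1025 → 134 → 92 → 737 → 713 → 371 → 371  — not 3-happy
873: 873 → 882 → 1032 → 36 → 243 → 99 → 1458 → 702 → 351 → 153 → 153  — not 3-happy
874: 874 → 919 → 1459 → 919  — not 3-happy
875: 875 → 980 → 1241 → 74 → 407 → 407  — not 3-happy
876: 876 → 1071 → 345 → 216 → 225 → 141 → 66 → 432 → 99 → 1458 → 702 → 351 → 153 → 153  — not 3-happy
877: 877 → 1198 → 1243 → 100 → 1  — 3-happy
3-happy: 877

1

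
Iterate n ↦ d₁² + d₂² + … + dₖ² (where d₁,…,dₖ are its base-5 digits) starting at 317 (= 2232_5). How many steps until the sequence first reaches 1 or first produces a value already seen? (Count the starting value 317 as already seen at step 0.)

317 = (2,2,3,2)_5 → 2² + 2² + 3² + 2² = 4 + 4 + 9 + 4 = 21
21 = (4,1)_5 → 4² + 1² = 16 + 1 = 17
17 = (3,2)_5 → 3² + 2² = 9 + 4 = 13
13 = (2,3)_5 → 2² + 3² = 4 + 9 = 13  — 13 repeats.
That took 4 steps.

4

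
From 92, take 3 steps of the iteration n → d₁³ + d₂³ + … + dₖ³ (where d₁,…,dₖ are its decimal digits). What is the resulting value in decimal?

371

92 → 737
737 → 713
713 → 371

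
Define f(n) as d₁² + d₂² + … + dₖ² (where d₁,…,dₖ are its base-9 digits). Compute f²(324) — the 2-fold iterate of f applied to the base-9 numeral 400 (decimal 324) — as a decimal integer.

324 = (4,0,0)_9 → 4² + 0² + 0² = 16 + 0 + 0 = 16
16 = (1,7)_9 → 1² + 7² = 1 + 49 = 50

50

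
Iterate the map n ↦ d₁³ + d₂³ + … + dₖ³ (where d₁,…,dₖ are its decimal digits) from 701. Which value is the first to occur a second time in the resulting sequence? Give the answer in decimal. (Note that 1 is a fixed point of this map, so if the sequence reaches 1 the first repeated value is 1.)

371

701 → 344
344 → 155
155 → 251
251 → 134
134 → 92
92 → 737
737 → 713
713 → 371
371 → 371  — 371 already appeared earlier.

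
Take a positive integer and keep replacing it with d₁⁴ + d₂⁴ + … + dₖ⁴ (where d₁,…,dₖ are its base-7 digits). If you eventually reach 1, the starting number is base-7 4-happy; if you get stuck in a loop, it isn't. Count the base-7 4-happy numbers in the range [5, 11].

5: 5 → 625 → 1267 → 1633 → 913 → 609 → 707 → 97 → 2593 → 1459 → 963 → 1153 → 803 → 673 → 1923 → 1507 → 913  — not base-7 4-happy
6: 6 → 1296 → 788 → 288 → 1922 → 1138 → 354 → 258 → 1922  — not base-7 4-happy
7: 7 → 1  — base-7 4-happy
8: 8 → 2 → 16 → 32 → 512 → 164 → 178 → 418 → 708 → 98 → 16  — not base-7 4-happy
9: 9 → 17 → 97 → 2593 → 1459 → 963 → 1153 → 803 → 673 → 1923 → 1507 → 913 → 609 → 707 → 97  — not base-7 4-happy
10: 10 → 82 → 882 → 272 → 2002 → 2546 → 1938 → 2258 → 1808 → 1938  — not base-7 4-happy
11: 11 → 257 → 1251 → 1043 → 97 → 2593 → 1459 → 963 → 1153 → 803 → 673 → 1923 → 1507 → 913 → 609 → 707 → 97  — not base-7 4-happy
base-7 4-happy: 7

1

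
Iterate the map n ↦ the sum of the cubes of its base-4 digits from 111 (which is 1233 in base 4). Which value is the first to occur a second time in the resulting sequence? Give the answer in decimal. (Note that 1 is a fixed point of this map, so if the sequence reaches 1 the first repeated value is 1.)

111 = (1,2,3,3)_4 → 1³ + 2³ + 3³ + 3³ = 1 + 8 + 27 + 27 = 63
63 = (3,3,3)_4 → 3³ + 3³ + 3³ = 27 + 27 + 27 = 81
81 = (1,1,0,1)_4 → 1³ + 1³ + 0³ + 1³ = 1 + 1 + 0 + 1 = 3
3 = (3)_4 → 3³ = 27
27 = (1,2,3)_4 → 1³ + 2³ + 3³ = 1 + 8 + 27 = 36
36 = (2,1,0)_4 → 2³ + 1³ + 0³ = 8 + 1 + 0 = 9
9 = (2,1)_4 → 2³ + 1³ = 8 + 1 = 9  — 9 already appeared earlier.

9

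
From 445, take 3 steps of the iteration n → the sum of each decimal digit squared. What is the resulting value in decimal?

65

445 → 57
57 → 74
74 → 65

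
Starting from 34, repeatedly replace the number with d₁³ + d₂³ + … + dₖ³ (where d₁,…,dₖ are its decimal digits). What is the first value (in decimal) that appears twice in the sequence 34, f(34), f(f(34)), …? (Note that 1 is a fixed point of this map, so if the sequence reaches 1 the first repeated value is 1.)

34 → 3³ + 4³ = 27 + 64 = 91
91 → 9³ + 1³ = 729 + 1 = 730
730 → 7³ + 3³ + 0³ = 343 + 27 + 0 = 370
370 → 3³ + 7³ + 0³ = 27 + 343 + 0 = 370  — 370 already appeared earlier.

370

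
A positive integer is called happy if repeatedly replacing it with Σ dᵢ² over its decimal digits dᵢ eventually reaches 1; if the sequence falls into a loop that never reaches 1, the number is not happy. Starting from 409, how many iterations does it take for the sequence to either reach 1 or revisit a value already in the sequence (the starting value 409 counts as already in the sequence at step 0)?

4

409 → 4² + 0² + 9² = 16 + 0 + 81 = 97
97 → 9² + 7² = 81 + 49 = 130
130 → 1² + 3² + 0² = 1 + 9 + 0 = 10
10 → 1² + 0² = 1 + 0 = 1  — reached 1.
That took 4 steps.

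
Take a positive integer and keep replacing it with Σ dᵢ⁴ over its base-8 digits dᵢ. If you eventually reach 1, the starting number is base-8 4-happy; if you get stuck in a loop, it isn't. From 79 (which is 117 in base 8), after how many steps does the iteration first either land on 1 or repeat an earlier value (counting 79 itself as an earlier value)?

79 = (1,1,7)_8 → 1⁴ + 1⁴ + 7⁴ = 2403
2403 = (4,5,4,3)_8 → 4⁴ + 5⁴ + 4⁴ + 3⁴ = 1218
1218 = (2,3,0,2)_8 → 2⁴ + 3⁴ + 0⁴ + 2⁴ = 113
113 = (1,6,1)_8 → 1⁴ + 6⁴ + 1⁴ = 1298
1298 = (2,4,2,2)_8 → 2⁴ + 4⁴ + 2⁴ + 2⁴ = 304
304 = (4,6,0)_8 → 4⁴ + 6⁴ + 0⁴ = 1552
1552 = (3,0,2,0)_8 → 3⁴ + 0⁴ + 2⁴ + 0⁴ = 97
97 = (1,4,1)_8 → 1⁴ + 4⁴ + 1⁴ = 258
258 = (4,0,2)_8 → 4⁴ + 0⁴ + 2⁴ = 272
272 = (4,2,0)_8 → 4⁴ + 2⁴ + 0⁴ = 272  — 272 repeats.
That took 10 steps.

10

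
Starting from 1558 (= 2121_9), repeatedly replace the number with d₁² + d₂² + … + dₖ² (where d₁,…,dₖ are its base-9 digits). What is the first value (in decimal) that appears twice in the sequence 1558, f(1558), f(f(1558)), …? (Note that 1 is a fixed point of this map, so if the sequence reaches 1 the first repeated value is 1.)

50

1558 = (2,1,2,1)_9 → 2² + 1² + 2² + 1² = 10
10 = (1,1)_9 → 1² + 1² = 2
2 = (2)_9 → 2² = 4
4 = (4)_9 → 4² = 16
16 = (1,7)_9 → 1² + 7² = 50
50 = (5,5)_9 → 5² + 5² = 50  — 50 already appeared earlier.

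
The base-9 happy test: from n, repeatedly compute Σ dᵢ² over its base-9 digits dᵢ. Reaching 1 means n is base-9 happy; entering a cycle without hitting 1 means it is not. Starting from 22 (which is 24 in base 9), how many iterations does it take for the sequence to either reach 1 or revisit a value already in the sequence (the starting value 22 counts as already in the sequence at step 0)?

5

22 = (2,4)_9 → 2² + 4² = 20
20 = (2,2)_9 → 2² + 2² = 8
8 = (8)_9 → 8² = 64
64 = (7,1)_9 → 7² + 1² = 50
50 = (5,5)_9 → 5² + 5² = 50  — 50 repeats.
That took 5 steps.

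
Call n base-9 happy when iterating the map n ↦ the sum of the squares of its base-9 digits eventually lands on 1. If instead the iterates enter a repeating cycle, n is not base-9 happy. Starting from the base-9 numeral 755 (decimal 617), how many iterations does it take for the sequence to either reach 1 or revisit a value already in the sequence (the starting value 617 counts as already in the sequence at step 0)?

617 = (7,5,5)_9 → 7² + 5² + 5² = 99
99 = (1,2,0)_9 → 1² + 2² + 0² = 5
5 = (5)_9 → 5² = 25
25 = (2,7)_9 → 2² + 7² = 53
53 = (5,8)_9 → 5² + 8² = 89
89 = (1,0,8)_9 → 1² + 0² + 8² = 65
65 = (7,2)_9 → 7² + 2² = 53  — 53 repeats.
That took 7 steps.

7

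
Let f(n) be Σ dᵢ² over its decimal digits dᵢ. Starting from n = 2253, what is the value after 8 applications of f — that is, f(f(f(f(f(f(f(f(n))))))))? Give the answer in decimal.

145

2253 → 2² + 2² + 5² + 3² = 42
42 → 4² + 2² = 20
20 → 2² + 0² = 4
4 → 4² = 16
16 → 1² + 6² = 37
37 → 3² + 7² = 58
58 → 5² + 8² = 89
89 → 8² + 9² = 145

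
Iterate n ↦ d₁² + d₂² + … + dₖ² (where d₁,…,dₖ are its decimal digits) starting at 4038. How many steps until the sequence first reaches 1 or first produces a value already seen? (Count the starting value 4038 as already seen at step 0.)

9

4038 → 4² + 0² + 3² + 8² = 89
89 → 8² + 9² = 145
145 → 1² + 4² + 5² = 42
42 → 4² + 2² = 20
20 → 2² + 0² = 4
4 → 4² = 16
16 → 1² + 6² = 37
37 → 3² + 7² = 58
58 → 5² + 8² = 89  — 89 repeats.
That took 9 steps.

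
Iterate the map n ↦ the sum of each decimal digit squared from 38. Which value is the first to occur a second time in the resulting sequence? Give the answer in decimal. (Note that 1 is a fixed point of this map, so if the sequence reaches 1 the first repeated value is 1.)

58

38 → 3² + 8² = 73
73 → 7² + 3² = 58
58 → 5² + 8² = 89
89 → 8² + 9² = 145
145 → 1² + 4² + 5² = 42
42 → 4² + 2² = 20
20 → 2² + 0² = 4
4 → 4² = 16
16 → 1² + 6² = 37
37 → 3² + 7² = 58  — 58 already appeared earlier.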